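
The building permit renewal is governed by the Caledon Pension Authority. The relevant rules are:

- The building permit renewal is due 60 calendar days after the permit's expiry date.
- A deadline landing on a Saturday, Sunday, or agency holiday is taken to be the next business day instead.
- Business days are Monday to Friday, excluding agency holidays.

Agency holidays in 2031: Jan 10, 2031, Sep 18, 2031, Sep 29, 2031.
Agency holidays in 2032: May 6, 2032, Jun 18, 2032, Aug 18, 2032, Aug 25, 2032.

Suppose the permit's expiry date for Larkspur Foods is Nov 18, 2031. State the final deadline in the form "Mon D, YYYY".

Jan 19, 2032

Adding 60 calendar days to Nov 18, 2031 gives Jan 17, 2032.
Because Jan 17, 2032 is a Saturday, the deadline becomes Jan 19, 2032 (Monday).
The final due date is Jan 19, 2032.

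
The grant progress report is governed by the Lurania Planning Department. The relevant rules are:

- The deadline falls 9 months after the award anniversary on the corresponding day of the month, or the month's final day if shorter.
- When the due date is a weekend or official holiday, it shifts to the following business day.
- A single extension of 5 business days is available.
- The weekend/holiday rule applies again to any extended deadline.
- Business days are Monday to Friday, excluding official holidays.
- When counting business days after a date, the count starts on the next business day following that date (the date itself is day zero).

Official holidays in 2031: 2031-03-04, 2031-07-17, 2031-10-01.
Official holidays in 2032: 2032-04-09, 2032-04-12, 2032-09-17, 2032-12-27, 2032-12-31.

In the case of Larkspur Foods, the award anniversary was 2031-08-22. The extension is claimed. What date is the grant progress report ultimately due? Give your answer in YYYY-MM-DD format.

Moving 9 months forward from 2031-08-22 on the corresponding day gives 2032-05-22.
2032-05-22 falls on a Saturday. Rolling to the next business day gives 2032-05-24, a Monday.
Counting 5 further business days from 2032-05-24 reaches 2032-05-31.
2032-05-31 (Monday) is already a business day.
Final deadline: 2032-05-31.

2032-05-31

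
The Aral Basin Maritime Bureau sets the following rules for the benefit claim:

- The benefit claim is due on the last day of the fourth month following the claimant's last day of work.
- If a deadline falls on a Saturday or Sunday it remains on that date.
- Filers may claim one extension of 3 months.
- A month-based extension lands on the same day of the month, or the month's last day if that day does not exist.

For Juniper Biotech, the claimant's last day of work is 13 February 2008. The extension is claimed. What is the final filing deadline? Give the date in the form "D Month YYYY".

4 months after 13 February 2008 is June 2008; that month ends on 30 June 2008.
30 June 2008 is a Monday; no weekend or holiday adjustment applies.
Applying the 3 months extension: 3 months after 30 June 2008 is 30 September 2008.
30 September 2008 falls on a Tuesday. The rules make no weekend/holiday allowance, so it remains 30 September 2008.
So the filing is due 30 September 2008.

30 September 2008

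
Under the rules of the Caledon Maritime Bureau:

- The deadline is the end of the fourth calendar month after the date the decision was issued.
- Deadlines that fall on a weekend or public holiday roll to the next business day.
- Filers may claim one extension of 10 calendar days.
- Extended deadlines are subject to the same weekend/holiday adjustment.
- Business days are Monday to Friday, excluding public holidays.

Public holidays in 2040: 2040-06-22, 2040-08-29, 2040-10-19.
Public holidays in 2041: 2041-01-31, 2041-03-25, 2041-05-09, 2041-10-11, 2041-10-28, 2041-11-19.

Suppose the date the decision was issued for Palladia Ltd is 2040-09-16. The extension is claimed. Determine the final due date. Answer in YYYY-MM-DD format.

2041-02-11

The fourth month after 2040-09-16 is January 2041, whose last day is 2041-01-31.
2041-01-31 is a listed holiday; the next business day is 2041-02-01 (Friday).
With the 10-day extension, 2041-02-01 becomes 2041-02-11.
2041-02-11 is a Monday and not a listed holiday, so it stands.
The final due date is 2041-02-11.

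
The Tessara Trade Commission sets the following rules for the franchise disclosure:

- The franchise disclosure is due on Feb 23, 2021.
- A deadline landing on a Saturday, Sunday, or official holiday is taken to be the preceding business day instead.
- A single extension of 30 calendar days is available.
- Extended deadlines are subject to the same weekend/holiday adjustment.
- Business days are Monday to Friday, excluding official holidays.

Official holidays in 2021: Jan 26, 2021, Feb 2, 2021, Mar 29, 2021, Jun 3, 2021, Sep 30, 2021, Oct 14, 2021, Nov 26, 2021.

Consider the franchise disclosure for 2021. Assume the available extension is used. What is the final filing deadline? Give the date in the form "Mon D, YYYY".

Start from the fixed due date, Feb 23, 2021.
Feb 23, 2021 (Tuesday) is already a business day.
The 30-calendar-day extension moves the deadline from Feb 23, 2021 to Mar 25, 2021.
Mar 25, 2021 is a Thursday and not a listed holiday, so it stands.
Deadline: Mar 25, 2021.

Mar 25, 2021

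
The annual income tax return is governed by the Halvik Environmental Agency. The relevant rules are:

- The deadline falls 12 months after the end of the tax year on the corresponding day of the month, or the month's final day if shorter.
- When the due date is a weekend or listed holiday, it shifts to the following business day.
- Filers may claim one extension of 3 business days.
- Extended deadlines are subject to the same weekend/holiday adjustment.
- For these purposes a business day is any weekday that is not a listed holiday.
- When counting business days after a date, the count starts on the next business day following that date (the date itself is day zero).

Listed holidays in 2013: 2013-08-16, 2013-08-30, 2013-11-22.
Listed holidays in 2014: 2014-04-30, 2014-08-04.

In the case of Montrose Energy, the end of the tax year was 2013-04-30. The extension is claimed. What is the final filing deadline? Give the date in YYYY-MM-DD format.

2014-05-06

12 months after 2013-04-30, on the same day of the month, is 2014-04-30.
2014-04-30 is a listed holiday, so it moves to the next business day, 2014-05-01 (Thursday).
The 3-business-day extension runs from 2014-05-01 to 2014-05-06.
2014-05-06 is a Tuesday and not a listed holiday, so it stands.
Final deadline: 2014-05-06.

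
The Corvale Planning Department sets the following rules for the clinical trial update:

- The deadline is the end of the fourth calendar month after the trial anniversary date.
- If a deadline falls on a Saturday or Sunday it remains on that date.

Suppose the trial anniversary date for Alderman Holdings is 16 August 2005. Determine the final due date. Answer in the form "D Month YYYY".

31 December 2005

4 months after 16 August 2005 falls in December 2005; the last day of that month is 31 December 2005.
No adjustment is made for weekends or holidays, so 31 December 2005 stands.
Final deadline: 31 December 2005.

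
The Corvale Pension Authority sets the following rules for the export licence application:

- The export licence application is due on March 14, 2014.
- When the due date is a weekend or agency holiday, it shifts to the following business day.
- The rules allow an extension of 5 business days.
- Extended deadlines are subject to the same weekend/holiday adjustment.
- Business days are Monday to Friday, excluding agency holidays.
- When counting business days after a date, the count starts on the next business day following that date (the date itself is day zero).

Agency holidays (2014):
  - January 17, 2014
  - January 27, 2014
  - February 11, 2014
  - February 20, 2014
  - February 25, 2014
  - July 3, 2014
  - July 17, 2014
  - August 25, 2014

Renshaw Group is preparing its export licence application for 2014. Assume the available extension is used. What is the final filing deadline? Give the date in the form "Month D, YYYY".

The stated deadline is March 14, 2014.
Since March 14, 2014 is a Friday and not a holiday, the date is unchanged.
Counting 5 further business days from March 14, 2014 reaches March 21, 2014.
Since March 21, 2014 is a Friday and not a holiday, the date is unchanged.
Deadline: March 21, 2014.

March 21, 2014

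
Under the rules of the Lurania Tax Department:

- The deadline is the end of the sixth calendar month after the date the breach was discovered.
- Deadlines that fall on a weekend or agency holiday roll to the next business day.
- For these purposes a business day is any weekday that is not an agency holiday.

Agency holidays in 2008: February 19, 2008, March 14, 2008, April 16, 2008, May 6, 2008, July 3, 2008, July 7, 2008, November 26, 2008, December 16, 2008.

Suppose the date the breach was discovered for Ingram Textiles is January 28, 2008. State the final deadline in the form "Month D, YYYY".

July 31, 2008

6 months after January 28, 2008 falls in July 2008; the last day of that month is July 31, 2008.
July 31, 2008 is a Thursday and not a listed holiday, so it stands.
So the filing is due July 31, 2008.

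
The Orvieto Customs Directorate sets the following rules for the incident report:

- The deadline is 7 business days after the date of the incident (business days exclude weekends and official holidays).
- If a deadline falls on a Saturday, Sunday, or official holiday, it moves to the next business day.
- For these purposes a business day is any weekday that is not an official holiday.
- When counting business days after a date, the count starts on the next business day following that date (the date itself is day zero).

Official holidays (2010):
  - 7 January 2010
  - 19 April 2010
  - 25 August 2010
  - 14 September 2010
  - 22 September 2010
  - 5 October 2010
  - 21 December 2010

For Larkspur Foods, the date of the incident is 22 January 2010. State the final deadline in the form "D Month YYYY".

7 business days after 22 January 2010, excluding weekends and holidays, is 2 February 2010.
2 February 2010 is a Tuesday and not a listed holiday, so it stands.
Final deadline: 2 February 2010.

2 February 2010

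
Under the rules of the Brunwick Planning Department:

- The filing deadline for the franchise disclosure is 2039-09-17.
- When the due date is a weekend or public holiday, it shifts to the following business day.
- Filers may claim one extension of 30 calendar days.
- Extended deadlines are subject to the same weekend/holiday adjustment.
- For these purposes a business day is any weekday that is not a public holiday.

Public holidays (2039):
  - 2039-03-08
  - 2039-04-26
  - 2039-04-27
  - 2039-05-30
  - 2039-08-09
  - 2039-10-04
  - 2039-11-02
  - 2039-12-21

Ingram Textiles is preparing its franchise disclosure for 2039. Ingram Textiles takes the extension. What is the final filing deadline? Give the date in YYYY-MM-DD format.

The statutory due date is 2039-09-17.
2039-09-17 falls on a Saturday. Rolling to the next business day gives 2039-09-19, a Monday.
Add the 30 calendar-day extension to 2039-09-19: 2039-10-19.
2039-10-19 is a Wednesday and not a listed holiday, so it stands.
So the filing is due 2039-10-19.

2039-10-19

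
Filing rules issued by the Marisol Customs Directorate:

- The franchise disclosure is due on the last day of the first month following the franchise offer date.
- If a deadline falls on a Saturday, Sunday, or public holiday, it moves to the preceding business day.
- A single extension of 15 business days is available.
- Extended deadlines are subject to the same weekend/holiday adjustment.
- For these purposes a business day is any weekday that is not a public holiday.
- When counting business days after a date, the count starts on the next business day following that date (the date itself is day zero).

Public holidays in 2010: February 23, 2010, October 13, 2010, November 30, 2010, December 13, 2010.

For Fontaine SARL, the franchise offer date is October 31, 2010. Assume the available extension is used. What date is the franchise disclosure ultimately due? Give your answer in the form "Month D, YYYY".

1 month after October 31, 2010 falls in November 2010; the last day of that month is November 30, 2010.
November 30, 2010 is a listed holiday; the preceding business day is November 29, 2010 (Monday).
Counting 15 further business days from November 29, 2010 reaches December 22, 2010.
December 22, 2010 falls on a Wednesday, which is a business day, so no adjustment is needed.
Final deadline: December 22, 2010.

December 22, 2010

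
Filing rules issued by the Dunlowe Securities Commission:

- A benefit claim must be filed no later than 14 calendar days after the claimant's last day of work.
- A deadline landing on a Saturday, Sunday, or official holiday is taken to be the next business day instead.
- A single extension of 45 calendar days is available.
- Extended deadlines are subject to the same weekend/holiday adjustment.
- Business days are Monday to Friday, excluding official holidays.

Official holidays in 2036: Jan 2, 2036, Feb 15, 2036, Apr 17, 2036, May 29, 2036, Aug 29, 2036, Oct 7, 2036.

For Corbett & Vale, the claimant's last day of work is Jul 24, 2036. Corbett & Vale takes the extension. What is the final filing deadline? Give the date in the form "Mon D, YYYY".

Sep 22, 2036

Trigger date Jul 24, 2036 + 14 calendar days = Aug 7, 2036.
Since Aug 7, 2036 is a Thursday and not a holiday, the date is unchanged.
With the 45-day extension, Aug 7, 2036 becomes Sep 21, 2036.
Sep 21, 2036 is a Sunday, so it moves to the next business day, Sep 22, 2036 (Monday).
The final due date is Sep 22, 2036.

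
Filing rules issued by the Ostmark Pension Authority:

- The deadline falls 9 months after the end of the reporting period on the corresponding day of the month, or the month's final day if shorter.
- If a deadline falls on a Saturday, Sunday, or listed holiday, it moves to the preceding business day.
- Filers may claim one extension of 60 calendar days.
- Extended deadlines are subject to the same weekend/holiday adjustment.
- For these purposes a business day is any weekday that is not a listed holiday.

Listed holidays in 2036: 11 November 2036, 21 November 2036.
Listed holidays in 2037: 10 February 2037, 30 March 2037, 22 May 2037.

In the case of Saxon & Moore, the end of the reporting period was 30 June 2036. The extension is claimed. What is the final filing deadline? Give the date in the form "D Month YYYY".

26 May 2037

9 months after 30 June 2036, on the same day of the month, is 30 March 2037.
30 March 2037 is a listed holiday; the preceding business day is 27 March 2037 (Friday).
Add the 60 calendar-day extension to 27 March 2037: 26 May 2037.
26 May 2037 is a Tuesday and not a listed holiday, so it stands.
The final due date is 26 May 2037.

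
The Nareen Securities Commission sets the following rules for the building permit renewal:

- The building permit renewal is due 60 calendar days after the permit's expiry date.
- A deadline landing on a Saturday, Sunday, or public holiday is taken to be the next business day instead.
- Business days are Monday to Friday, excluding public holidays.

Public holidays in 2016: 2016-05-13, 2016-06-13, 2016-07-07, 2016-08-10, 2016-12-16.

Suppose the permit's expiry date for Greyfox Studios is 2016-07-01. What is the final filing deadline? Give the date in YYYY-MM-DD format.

2016-08-30

60 calendar days after 2016-07-01 is 2016-08-30.
2016-08-30 is a Tuesday and not a listed holiday, so it stands.
The final due date is 2016-08-30.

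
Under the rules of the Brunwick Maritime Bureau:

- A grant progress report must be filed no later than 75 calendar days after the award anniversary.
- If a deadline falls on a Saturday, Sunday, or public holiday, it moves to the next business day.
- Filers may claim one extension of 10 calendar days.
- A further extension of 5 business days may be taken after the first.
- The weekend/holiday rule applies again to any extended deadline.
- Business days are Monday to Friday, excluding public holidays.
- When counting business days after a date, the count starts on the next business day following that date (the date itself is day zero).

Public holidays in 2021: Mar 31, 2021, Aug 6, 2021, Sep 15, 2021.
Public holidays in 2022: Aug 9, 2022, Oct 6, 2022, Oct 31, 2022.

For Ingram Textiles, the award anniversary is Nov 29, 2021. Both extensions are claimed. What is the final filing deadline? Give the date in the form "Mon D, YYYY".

Mar 3, 2022

75 calendar days after Nov 29, 2021 is Feb 12, 2022.
Because Feb 12, 2022 is a Saturday, the deadline becomes Feb 14, 2022 (Monday).
The 10-calendar-day extension moves the deadline from Feb 14, 2022 to Feb 24, 2022.
Feb 24, 2022 is a Thursday and not a listed holiday, so it stands.
Applying the 5-business-day extension: 5 business days after Feb 24, 2022 is Mar 3, 2022.
Mar 3, 2022 (Thursday) is already a business day.
Deadline: Mar 3, 2022.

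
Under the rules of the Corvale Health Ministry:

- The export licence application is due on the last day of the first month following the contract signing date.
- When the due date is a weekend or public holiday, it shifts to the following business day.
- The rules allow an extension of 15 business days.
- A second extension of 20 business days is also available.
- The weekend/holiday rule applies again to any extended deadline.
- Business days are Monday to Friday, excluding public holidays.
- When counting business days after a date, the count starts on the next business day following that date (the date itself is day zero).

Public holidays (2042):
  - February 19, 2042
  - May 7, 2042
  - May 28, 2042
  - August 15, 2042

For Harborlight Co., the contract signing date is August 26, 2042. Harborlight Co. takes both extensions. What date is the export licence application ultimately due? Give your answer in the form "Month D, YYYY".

1 month after August 26, 2042 falls in September 2042; the last day of that month is September 30, 2042.
Since September 30, 2042 is a Tuesday and not a holiday, the date is unchanged.
Applying the 15-business-day extension: 15 business days after September 30, 2042 is October 21, 2042.
October 21, 2042 (Tuesday) is already a business day.
The 20-business-day extension runs from October 21, 2042 to November 18, 2042.
November 18, 2042 falls on a Tuesday, which is a business day, so no adjustment is needed.
Final deadline: November 18, 2042.

November 18, 2042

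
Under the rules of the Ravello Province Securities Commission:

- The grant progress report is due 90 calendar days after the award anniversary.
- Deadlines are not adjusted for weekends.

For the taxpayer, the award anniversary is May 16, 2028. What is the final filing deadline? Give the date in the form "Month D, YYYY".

From May 16, 2028, 90 calendar days later is August 14, 2028.
August 14, 2028 falls on a Monday. The rules make no weekend/holiday allowance, so it remains August 14, 2028.
So the filing is due August 14, 2028.

August 14, 2028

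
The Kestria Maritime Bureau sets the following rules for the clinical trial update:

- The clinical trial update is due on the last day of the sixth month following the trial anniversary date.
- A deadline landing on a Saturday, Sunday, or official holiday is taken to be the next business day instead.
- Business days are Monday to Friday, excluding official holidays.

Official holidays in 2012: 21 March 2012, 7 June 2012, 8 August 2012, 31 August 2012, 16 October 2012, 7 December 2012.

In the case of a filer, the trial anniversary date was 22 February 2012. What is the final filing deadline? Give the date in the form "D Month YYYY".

3 September 2012

The sixth month after 22 February 2012 is August 2012, whose last day is 31 August 2012.
31 August 2012 is a listed holiday, so it moves to the next business day, 3 September 2012 (Monday).
So the filing is due 3 September 2012.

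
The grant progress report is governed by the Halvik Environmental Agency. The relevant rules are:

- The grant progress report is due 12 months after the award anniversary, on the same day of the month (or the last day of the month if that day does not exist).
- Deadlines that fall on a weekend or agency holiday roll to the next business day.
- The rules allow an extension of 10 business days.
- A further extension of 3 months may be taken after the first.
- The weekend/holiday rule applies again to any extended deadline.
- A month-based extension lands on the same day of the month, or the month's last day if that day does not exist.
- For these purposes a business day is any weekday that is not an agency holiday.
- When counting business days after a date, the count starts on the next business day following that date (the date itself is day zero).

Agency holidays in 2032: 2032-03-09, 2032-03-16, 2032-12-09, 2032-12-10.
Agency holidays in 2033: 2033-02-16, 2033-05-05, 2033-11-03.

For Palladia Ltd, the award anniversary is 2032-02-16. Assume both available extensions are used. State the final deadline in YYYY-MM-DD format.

2033-06-03

12 months from 2032-02-16 is 2033-02-16.
2033-02-16 falls on a listed holiday. Rolling to the next business day gives 2033-02-17, a Thursday.
Counting 10 further business days from 2033-02-17 reaches 2033-03-03.
Since 2033-03-03 is a Thursday and not a holiday, the date is unchanged.
The 3 months extension carries 2033-03-03 to 2033-06-03.
2033-06-03 (Friday) is already a business day.
Deadline: 2033-06-03.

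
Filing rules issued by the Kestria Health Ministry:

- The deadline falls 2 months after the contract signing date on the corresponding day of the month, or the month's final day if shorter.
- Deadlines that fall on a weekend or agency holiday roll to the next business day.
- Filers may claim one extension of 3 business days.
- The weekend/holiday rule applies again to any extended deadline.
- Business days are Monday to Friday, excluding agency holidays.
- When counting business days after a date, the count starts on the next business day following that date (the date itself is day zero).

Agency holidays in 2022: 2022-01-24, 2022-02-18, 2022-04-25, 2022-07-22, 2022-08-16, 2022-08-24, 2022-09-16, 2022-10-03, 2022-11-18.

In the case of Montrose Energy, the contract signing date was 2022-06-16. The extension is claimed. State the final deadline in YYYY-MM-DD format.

2022-08-22

Moving 2 months forward from 2022-06-16 on the corresponding day gives 2022-08-16.
2022-08-16 is a listed holiday; the next business day is 2022-08-17 (Wednesday).
Counting 3 further business days from 2022-08-17 reaches 2022-08-22.
Since 2022-08-22 is a Monday and not a holiday, the date is unchanged.
The final due date is 2022-08-22.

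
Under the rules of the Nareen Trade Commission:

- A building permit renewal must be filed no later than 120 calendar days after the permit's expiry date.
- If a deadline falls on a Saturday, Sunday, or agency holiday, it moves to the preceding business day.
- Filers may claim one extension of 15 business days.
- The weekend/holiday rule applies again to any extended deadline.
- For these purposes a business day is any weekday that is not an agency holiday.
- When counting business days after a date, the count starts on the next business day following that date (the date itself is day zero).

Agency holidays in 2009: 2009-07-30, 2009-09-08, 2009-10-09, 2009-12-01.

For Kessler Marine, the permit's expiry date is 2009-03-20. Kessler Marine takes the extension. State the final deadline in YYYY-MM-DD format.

Adding 120 calendar days to 2009-03-20 gives 2009-07-18.
2009-07-18 is a Saturday; the preceding business day is 2009-07-17 (Friday).
Counting 15 further business days from 2009-07-17 reaches 2009-08-10.
2009-08-10 falls on a Monday, which is a business day, so no adjustment is needed.
So the filing is due 2009-08-10.

2009-08-10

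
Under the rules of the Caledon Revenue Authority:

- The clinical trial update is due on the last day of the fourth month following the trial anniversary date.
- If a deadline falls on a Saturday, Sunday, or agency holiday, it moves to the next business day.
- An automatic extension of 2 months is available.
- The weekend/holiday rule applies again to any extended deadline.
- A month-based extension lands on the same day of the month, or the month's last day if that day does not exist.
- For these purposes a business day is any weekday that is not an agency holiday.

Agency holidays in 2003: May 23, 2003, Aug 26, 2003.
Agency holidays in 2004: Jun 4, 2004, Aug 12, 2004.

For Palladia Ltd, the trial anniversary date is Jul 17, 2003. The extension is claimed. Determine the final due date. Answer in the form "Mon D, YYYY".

4 months after Jul 17, 2003 falls in November 2003; the last day of that month is Nov 30, 2003.
Because Nov 30, 2003 is a Sunday, the deadline becomes Dec 1, 2003 (Monday).
Add 2 months to Dec 1, 2003: Feb 1, 2004.
Feb 1, 2004 is a Sunday, so it moves to the next business day, Feb 2, 2004 (Monday).
So the filing is due Feb 2, 2004.

Feb 2, 2004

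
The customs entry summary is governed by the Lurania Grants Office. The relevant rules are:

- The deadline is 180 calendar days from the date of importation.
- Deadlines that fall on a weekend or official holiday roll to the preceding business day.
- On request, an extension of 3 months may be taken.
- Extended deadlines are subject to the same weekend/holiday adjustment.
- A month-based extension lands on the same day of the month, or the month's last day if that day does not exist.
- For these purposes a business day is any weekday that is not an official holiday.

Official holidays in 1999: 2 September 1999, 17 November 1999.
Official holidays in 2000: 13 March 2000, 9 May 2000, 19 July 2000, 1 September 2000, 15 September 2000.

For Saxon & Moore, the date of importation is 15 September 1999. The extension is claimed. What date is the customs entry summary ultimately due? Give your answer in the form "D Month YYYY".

180 calendar days after 15 September 1999 is 13 March 2000.
13 March 2000 falls on a listed holiday. Rolling to the preceding business day gives 10 March 2000, a Friday.
The 3 months extension carries 10 March 2000 to 10 June 2000.
Because 10 June 2000 is a Saturday, the deadline becomes 9 June 2000 (Friday).
Final deadline: 9 June 2000.

9 June 2000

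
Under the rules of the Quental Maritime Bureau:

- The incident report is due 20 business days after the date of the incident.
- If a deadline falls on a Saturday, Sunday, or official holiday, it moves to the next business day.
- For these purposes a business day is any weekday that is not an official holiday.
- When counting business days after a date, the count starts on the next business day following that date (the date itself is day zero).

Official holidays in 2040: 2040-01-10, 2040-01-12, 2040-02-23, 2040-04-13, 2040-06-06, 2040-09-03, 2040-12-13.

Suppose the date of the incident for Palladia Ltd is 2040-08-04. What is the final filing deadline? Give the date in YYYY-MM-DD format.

Starting the day after 2040-08-04 and counting 20 business days lands on 2040-08-31.
2040-08-31 is a Friday and not a listed holiday, so it stands.
Deadline: 2040-08-31.

2040-08-31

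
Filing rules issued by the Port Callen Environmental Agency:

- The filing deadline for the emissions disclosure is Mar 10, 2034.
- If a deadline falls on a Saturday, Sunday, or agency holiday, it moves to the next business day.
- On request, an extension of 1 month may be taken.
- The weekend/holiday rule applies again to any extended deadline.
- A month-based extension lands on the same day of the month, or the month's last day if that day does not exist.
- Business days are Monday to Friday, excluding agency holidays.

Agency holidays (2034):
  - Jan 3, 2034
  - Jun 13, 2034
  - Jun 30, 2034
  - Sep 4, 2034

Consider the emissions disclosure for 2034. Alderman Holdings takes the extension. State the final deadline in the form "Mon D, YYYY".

The statutory due date is Mar 10, 2034.
Mar 10, 2034 (Friday) is already a business day.
The 1 month extension carries Mar 10, 2034 to Apr 10, 2034.
Since Apr 10, 2034 is a Monday and not a holiday, the date is unchanged.
Final deadline: Apr 10, 2034.

Apr 10, 2034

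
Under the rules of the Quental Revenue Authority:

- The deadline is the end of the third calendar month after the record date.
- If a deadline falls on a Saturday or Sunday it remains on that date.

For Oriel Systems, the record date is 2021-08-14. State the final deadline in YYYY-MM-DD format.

2021-11-30

The third month after 2021-08-14 is November 2021, whose last day is 2021-11-30.
2021-11-30 is a Tuesday; no weekend or holiday adjustment applies.
Deadline: 2021-11-30.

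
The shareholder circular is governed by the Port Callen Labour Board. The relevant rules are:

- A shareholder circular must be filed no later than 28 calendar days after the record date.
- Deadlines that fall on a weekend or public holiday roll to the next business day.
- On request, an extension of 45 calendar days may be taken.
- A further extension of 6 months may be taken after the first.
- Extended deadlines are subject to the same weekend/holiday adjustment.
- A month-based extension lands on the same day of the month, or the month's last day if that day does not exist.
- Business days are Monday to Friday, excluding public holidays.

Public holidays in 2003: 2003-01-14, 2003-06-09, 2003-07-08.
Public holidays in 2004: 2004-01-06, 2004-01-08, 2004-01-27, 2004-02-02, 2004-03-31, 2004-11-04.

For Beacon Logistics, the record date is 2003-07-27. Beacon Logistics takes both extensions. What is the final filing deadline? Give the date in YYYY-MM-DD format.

From 2003-07-27, 28 calendar days later is 2003-08-24.
2003-08-24 is a Sunday, so it moves to the next business day, 2003-08-25 (Monday).
Applying the 45-calendar-day extension: 2003-08-25 + 45 days = 2003-10-09.
2003-10-09 falls on a Thursday, which is a business day, so no adjustment is needed.
Add 6 months to 2003-10-09: 2004-04-09.
2004-04-09 falls on a Friday, which is a business day, so no adjustment is needed.
The final due date is 2004-04-09.

2004-04-09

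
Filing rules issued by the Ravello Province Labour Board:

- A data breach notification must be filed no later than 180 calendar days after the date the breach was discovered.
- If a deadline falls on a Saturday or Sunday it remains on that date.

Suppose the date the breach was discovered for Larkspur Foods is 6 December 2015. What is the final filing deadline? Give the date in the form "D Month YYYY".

3 June 2016

Trigger date 6 December 2015 + 180 calendar days = 3 June 2016.
No adjustment is made for weekends or holidays, so 3 June 2016 stands.
So the filing is due 3 June 2016.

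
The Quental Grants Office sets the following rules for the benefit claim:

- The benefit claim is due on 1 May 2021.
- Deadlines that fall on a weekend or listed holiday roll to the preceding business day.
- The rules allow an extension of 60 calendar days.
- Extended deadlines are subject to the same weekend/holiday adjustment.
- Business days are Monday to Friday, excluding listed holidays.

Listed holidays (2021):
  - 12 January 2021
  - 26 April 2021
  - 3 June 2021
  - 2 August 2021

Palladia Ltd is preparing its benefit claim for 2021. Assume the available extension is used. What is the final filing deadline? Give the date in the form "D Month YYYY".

29 June 2021

The stated deadline is 1 May 2021.
1 May 2021 falls on a Saturday. Rolling to the preceding business day gives 30 April 2021, a Friday.
With the 60-day extension, 30 April 2021 becomes 29 June 2021.
29 June 2021 is a Tuesday and not a listed holiday, so it stands.
The final due date is 29 June 2021.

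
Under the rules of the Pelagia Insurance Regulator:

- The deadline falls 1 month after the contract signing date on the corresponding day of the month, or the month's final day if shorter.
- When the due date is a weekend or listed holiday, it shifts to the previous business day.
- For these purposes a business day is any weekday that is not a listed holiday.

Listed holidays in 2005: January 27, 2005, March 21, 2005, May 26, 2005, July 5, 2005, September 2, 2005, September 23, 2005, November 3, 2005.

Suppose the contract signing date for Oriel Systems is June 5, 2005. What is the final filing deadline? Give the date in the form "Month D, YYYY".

Moving 1 month forward from June 5, 2005 on the corresponding day gives July 5, 2005.
Because July 5, 2005 is a listed holiday, the deadline becomes July 4, 2005 (Monday).
Final deadline: July 4, 2005.

July 4, 2005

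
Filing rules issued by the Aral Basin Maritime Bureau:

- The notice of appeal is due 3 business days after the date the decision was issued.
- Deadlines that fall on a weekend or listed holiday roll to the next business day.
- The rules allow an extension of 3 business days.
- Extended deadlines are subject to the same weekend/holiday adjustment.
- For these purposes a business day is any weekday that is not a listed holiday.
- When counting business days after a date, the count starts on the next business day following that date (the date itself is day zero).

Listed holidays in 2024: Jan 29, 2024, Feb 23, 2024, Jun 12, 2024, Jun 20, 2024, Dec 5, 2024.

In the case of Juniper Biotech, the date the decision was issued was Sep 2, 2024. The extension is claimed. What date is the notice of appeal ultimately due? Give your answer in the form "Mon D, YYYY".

Sep 10, 2024

Starting the day after Sep 2, 2024 and counting 3 business days lands on Sep 5, 2024.
Sep 5, 2024 falls on a Thursday, which is a business day, so no adjustment is needed.
Counting 3 further business days from Sep 5, 2024 reaches Sep 10, 2024.
Sep 10, 2024 (Tuesday) is already a business day.
So the filing is due Sep 10, 2024.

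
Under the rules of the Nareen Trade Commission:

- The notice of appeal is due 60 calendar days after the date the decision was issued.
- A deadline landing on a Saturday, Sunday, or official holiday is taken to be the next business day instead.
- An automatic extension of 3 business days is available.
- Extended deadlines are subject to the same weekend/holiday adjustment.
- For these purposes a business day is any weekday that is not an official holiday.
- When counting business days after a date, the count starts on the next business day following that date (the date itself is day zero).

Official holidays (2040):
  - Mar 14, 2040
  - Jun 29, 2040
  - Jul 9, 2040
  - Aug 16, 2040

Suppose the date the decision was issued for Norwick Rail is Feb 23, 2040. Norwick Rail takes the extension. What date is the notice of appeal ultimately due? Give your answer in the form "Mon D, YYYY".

Apr 26, 2040

Adding 60 calendar days to Feb 23, 2040 gives Apr 23, 2040.
Apr 23, 2040 falls on a Monday, which is a business day, so no adjustment is needed.
The 3-business-day extension runs from Apr 23, 2040 to Apr 26, 2040.
Since Apr 26, 2040 is a Thursday and not a holiday, the date is unchanged.
Final deadline: Apr 26, 2040.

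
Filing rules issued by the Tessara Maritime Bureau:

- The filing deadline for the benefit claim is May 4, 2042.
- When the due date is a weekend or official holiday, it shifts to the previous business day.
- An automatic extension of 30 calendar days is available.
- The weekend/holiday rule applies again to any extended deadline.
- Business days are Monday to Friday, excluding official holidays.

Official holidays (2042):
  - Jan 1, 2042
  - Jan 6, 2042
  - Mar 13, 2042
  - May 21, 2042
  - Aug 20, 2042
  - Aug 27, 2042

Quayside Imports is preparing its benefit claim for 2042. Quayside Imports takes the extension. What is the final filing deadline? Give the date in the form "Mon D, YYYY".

The stated deadline is May 4, 2042.
May 4, 2042 is a Sunday; the preceding business day is May 2, 2042 (Friday).
The 30-calendar-day extension moves the deadline from May 2, 2042 to Jun 1, 2042.
Because Jun 1, 2042 is a Sunday, the deadline becomes May 30, 2042 (Friday).
Deadline: May 30, 2042.

May 30, 2042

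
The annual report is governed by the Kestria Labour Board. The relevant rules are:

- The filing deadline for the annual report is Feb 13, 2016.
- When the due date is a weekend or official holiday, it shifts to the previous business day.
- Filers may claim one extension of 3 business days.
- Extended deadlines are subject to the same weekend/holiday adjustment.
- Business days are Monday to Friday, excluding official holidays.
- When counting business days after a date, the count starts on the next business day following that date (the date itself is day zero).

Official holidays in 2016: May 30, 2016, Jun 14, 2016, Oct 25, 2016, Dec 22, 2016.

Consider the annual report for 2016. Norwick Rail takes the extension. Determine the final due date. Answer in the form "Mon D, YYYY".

Start from the fixed due date, Feb 13, 2016.
Because Feb 13, 2016 is a Saturday, the deadline becomes Feb 12, 2016 (Friday).
Applying the 3-business-day extension: 3 business days after Feb 12, 2016 is Feb 17, 2016.
Since Feb 17, 2016 is a Wednesday and not a holiday, the date is unchanged.
Final deadline: Feb 17, 2016.

Feb 17, 2016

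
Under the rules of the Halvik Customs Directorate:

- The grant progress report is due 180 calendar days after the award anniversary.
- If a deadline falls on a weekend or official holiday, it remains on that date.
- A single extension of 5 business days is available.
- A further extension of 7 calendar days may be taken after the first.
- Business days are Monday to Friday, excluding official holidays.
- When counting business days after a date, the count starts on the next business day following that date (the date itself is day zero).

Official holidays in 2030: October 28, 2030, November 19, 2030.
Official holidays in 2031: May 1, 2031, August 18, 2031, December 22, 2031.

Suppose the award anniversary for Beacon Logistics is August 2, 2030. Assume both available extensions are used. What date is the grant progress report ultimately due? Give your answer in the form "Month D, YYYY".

From August 2, 2030, 180 calendar days later is January 29, 2031.
No adjustment is made for weekends or holidays, so January 29, 2031 stands.
Counting 5 further business days from January 29, 2031 reaches February 5, 2031.
February 5, 2031 is a Wednesday; no weekend or holiday adjustment applies.
Add the 7 calendar-day extension to February 5, 2031: February 12, 2031.
February 12, 2031 is a Wednesday; no weekend or holiday adjustment applies.
The final due date is February 12, 2031.

February 12, 2031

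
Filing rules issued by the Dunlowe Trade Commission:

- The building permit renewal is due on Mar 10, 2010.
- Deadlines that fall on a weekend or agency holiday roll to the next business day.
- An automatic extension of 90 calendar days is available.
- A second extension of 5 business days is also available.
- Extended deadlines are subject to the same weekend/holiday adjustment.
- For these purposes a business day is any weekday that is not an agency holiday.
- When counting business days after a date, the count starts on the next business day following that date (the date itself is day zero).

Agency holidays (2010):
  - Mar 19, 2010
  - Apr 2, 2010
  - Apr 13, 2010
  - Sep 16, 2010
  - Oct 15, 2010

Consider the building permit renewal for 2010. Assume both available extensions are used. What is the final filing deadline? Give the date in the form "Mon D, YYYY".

Jun 15, 2010

Start from the fixed due date, Mar 10, 2010.
Since Mar 10, 2010 is a Wednesday and not a holiday, the date is unchanged.
The 90-calendar-day extension moves the deadline from Mar 10, 2010 to Jun 8, 2010.
Since Jun 8, 2010 is a Tuesday and not a holiday, the date is unchanged.
The 5-business-day extension runs from Jun 8, 2010 to Jun 15, 2010.
Jun 15, 2010 (Tuesday) is already a business day.
Deadline: Jun 15, 2010.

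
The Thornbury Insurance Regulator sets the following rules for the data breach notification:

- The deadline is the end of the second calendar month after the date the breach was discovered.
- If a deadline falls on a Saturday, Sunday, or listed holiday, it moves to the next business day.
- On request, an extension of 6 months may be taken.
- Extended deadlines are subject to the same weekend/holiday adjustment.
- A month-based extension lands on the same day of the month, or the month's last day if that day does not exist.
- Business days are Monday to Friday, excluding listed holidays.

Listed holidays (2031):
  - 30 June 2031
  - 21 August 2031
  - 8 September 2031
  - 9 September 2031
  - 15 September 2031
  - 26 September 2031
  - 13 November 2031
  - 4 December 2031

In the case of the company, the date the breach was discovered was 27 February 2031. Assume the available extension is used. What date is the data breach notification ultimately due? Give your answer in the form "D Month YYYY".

2 months after 27 February 2031 is April 2031; that month ends on 30 April 2031.
30 April 2031 falls on a Wednesday, which is a business day, so no adjustment is needed.
Add 6 months to 30 April 2031: 30 October 2031.
Since 30 October 2031 is a Thursday and not a holiday, the date is unchanged.
The final due date is 30 October 2031.

30 October 2031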